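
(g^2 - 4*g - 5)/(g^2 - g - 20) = (g + 1)/(g + 4)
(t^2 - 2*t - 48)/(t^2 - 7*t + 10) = (t^2 - 2*t - 48)/(t^2 - 7*t + 10)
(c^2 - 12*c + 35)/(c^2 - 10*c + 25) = (c - 7)/(c - 5)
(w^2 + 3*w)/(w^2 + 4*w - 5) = w*(w + 3)/(w^2 + 4*w - 5)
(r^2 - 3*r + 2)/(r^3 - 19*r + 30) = (r - 1)/(r^2 + 2*r - 15)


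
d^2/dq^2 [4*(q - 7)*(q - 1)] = 8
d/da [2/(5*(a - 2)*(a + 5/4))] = 8*(3 - 8*a)/(5*(16*a^4 - 24*a^3 - 71*a^2 + 60*a + 100))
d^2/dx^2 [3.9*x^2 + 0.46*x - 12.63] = 7.80000000000000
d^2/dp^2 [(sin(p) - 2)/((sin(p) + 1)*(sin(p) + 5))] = (-sin(p)^4 + 15*sin(p)^3 + 53*sin(p)^2 - 3*sin(p) - 184)/((sin(p) + 1)^2*(sin(p) + 5)^3)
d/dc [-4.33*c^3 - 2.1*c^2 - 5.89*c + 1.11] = -12.99*c^2 - 4.2*c - 5.89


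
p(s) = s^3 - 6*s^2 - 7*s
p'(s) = 3*s^2 - 12*s - 7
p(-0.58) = 1.85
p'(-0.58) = 0.97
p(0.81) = -9.08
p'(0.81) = -14.75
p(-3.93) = -125.86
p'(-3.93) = 86.49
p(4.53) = -61.88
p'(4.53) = 0.20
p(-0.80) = 1.25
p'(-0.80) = 4.52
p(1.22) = -15.65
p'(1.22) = -17.17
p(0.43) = -4.04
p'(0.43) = -11.61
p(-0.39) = 1.76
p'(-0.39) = -1.86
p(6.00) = -42.00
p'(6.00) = 29.00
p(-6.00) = -390.00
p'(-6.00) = 173.00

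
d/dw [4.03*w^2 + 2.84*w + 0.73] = 8.06*w + 2.84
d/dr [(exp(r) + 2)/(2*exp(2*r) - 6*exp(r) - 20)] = -exp(r)/(2*exp(2*r) - 20*exp(r) + 50)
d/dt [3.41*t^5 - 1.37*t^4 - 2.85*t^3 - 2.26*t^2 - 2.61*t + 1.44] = 17.05*t^4 - 5.48*t^3 - 8.55*t^2 - 4.52*t - 2.61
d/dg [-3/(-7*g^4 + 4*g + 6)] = 12*(1 - 7*g^3)/(-7*g^4 + 4*g + 6)^2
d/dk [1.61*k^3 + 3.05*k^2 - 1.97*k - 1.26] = 4.83*k^2 + 6.1*k - 1.97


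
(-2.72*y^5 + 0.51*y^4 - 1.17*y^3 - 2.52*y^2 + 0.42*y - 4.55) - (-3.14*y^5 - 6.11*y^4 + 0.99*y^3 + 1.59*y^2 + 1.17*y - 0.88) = 0.42*y^5 + 6.62*y^4 - 2.16*y^3 - 4.11*y^2 - 0.75*y - 3.67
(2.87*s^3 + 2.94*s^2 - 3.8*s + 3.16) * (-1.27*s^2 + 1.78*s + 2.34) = -3.6449*s^5 + 1.3748*s^4 + 16.775*s^3 - 3.8976*s^2 - 3.2672*s + 7.3944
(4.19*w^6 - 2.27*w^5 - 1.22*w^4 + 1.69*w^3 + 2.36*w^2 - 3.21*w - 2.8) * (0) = 0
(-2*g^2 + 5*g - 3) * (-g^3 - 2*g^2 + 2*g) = 2*g^5 - g^4 - 11*g^3 + 16*g^2 - 6*g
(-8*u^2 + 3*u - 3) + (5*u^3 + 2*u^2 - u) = 5*u^3 - 6*u^2 + 2*u - 3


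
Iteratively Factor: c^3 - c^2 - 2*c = (c)*(c^2 - c - 2) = c*(c - 2)*(c + 1)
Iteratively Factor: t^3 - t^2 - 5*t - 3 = (t - 3)*(t^2 + 2*t + 1) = (t - 3)*(t + 1)*(t + 1)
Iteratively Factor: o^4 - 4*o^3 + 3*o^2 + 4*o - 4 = (o - 2)*(o^3 - 2*o^2 - o + 2) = (o - 2)^2*(o^2 - 1) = (o - 2)^2*(o - 1)*(o + 1)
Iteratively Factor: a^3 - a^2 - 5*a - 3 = (a + 1)*(a^2 - 2*a - 3) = (a + 1)^2*(a - 3)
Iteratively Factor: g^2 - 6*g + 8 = (g - 4)*(g - 2)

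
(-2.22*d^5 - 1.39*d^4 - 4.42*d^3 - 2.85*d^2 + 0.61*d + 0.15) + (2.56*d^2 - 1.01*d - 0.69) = -2.22*d^5 - 1.39*d^4 - 4.42*d^3 - 0.29*d^2 - 0.4*d - 0.54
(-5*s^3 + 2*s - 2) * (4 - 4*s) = 20*s^4 - 20*s^3 - 8*s^2 + 16*s - 8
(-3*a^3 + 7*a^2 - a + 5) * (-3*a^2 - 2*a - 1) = 9*a^5 - 15*a^4 - 8*a^3 - 20*a^2 - 9*a - 5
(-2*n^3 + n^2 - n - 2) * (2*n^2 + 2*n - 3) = -4*n^5 - 2*n^4 + 6*n^3 - 9*n^2 - n + 6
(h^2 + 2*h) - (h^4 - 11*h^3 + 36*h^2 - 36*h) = -h^4 + 11*h^3 - 35*h^2 + 38*h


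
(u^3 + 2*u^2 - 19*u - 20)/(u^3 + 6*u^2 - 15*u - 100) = (u + 1)/(u + 5)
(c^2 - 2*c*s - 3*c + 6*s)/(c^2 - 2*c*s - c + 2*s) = (c - 3)/(c - 1)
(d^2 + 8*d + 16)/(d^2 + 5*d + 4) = (d + 4)/(d + 1)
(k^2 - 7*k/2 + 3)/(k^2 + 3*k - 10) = (k - 3/2)/(k + 5)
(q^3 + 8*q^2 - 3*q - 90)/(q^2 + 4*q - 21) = (q^2 + 11*q + 30)/(q + 7)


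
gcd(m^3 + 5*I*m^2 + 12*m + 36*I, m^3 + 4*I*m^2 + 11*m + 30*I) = m^2 - I*m + 6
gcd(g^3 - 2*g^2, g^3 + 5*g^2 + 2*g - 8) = 1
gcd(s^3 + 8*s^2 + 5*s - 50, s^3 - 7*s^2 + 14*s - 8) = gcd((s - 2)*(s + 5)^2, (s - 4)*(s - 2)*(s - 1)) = s - 2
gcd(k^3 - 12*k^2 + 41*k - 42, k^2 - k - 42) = k - 7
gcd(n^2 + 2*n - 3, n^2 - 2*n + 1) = n - 1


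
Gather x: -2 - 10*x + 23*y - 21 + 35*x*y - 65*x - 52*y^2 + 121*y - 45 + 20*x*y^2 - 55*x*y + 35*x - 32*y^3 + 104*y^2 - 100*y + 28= x*(20*y^2 - 20*y - 40) - 32*y^3 + 52*y^2 + 44*y - 40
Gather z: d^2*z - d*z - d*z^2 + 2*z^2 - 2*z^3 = -2*z^3 + z^2*(2 - d) + z*(d^2 - d)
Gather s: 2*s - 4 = 2*s - 4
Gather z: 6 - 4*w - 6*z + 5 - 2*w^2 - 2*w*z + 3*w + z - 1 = -2*w^2 - w + z*(-2*w - 5) + 10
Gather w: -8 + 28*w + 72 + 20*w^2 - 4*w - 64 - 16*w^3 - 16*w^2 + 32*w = -16*w^3 + 4*w^2 + 56*w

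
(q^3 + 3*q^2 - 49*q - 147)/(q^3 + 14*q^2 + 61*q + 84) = (q - 7)/(q + 4)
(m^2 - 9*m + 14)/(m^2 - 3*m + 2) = (m - 7)/(m - 1)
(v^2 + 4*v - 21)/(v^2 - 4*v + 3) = (v + 7)/(v - 1)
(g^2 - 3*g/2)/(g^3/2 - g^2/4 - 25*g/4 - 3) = 2*g*(3 - 2*g)/(-2*g^3 + g^2 + 25*g + 12)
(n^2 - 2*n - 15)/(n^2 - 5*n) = (n + 3)/n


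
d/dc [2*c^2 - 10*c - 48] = 4*c - 10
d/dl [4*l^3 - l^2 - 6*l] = 12*l^2 - 2*l - 6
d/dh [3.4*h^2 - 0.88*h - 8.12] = 6.8*h - 0.88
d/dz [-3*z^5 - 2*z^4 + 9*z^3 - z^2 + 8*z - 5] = -15*z^4 - 8*z^3 + 27*z^2 - 2*z + 8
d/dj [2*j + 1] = 2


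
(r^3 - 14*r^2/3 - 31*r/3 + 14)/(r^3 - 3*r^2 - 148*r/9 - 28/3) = 3*(r - 1)/(3*r + 2)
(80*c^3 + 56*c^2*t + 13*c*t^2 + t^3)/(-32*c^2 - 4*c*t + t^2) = (20*c^2 + 9*c*t + t^2)/(-8*c + t)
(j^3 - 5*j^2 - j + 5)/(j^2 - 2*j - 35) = (-j^3 + 5*j^2 + j - 5)/(-j^2 + 2*j + 35)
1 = 1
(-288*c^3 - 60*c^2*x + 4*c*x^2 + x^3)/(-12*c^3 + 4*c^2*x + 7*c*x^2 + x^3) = (-48*c^2 - 2*c*x + x^2)/(-2*c^2 + c*x + x^2)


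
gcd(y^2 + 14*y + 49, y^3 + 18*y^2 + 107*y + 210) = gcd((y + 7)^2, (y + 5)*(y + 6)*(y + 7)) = y + 7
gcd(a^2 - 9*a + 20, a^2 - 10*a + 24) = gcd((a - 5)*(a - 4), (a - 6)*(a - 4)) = a - 4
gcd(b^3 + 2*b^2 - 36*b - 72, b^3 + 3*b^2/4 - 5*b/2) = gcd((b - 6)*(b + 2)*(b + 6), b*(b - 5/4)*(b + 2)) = b + 2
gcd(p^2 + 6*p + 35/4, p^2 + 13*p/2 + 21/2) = p + 7/2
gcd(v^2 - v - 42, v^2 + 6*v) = v + 6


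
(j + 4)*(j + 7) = j^2 + 11*j + 28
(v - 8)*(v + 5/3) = v^2 - 19*v/3 - 40/3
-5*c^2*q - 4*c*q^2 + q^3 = q*(-5*c + q)*(c + q)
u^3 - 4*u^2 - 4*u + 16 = (u - 4)*(u - 2)*(u + 2)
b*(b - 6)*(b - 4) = b^3 - 10*b^2 + 24*b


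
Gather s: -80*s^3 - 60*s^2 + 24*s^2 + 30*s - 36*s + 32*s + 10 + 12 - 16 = -80*s^3 - 36*s^2 + 26*s + 6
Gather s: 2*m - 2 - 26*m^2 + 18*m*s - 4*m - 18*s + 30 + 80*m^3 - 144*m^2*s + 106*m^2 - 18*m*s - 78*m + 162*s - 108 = 80*m^3 + 80*m^2 - 80*m + s*(144 - 144*m^2) - 80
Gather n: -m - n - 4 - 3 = -m - n - 7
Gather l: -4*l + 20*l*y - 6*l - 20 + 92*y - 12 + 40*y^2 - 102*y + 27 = l*(20*y - 10) + 40*y^2 - 10*y - 5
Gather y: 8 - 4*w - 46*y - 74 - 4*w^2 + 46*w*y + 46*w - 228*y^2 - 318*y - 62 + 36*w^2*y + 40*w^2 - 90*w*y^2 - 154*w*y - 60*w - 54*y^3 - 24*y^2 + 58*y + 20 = 36*w^2 - 18*w - 54*y^3 + y^2*(-90*w - 252) + y*(36*w^2 - 108*w - 306) - 108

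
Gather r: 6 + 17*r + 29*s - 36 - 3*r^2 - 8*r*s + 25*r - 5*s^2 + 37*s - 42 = -3*r^2 + r*(42 - 8*s) - 5*s^2 + 66*s - 72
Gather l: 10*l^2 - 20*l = 10*l^2 - 20*l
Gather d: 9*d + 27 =9*d + 27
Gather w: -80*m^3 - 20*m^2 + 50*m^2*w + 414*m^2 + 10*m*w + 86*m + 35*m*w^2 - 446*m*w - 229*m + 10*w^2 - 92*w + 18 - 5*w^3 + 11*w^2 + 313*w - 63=-80*m^3 + 394*m^2 - 143*m - 5*w^3 + w^2*(35*m + 21) + w*(50*m^2 - 436*m + 221) - 45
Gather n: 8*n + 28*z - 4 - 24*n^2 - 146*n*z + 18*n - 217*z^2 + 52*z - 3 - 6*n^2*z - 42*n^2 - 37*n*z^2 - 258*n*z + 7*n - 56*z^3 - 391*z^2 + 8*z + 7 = n^2*(-6*z - 66) + n*(-37*z^2 - 404*z + 33) - 56*z^3 - 608*z^2 + 88*z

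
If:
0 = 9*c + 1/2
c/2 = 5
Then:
No Solution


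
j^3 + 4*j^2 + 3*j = j*(j + 1)*(j + 3)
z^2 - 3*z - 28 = (z - 7)*(z + 4)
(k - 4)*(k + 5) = k^2 + k - 20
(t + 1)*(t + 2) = t^2 + 3*t + 2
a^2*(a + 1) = a^3 + a^2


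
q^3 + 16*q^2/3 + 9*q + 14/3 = (q + 1)*(q + 2)*(q + 7/3)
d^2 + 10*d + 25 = (d + 5)^2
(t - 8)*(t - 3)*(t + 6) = t^3 - 5*t^2 - 42*t + 144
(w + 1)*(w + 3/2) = w^2 + 5*w/2 + 3/2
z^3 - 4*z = z*(z - 2)*(z + 2)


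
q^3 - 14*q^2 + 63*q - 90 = (q - 6)*(q - 5)*(q - 3)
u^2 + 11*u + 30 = (u + 5)*(u + 6)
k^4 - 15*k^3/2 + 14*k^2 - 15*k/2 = k*(k - 5)*(k - 3/2)*(k - 1)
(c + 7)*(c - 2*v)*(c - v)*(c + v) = c^4 - 2*c^3*v + 7*c^3 - c^2*v^2 - 14*c^2*v + 2*c*v^3 - 7*c*v^2 + 14*v^3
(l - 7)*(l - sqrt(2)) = l^2 - 7*l - sqrt(2)*l + 7*sqrt(2)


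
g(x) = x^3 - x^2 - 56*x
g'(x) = 3*x^2 - 2*x - 56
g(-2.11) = 104.31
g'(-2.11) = -38.42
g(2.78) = -141.92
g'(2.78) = -38.37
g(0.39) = -21.93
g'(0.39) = -56.32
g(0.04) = -2.24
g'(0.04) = -56.08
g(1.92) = -104.13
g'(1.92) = -48.78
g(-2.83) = 127.81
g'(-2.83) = -26.31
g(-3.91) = 143.90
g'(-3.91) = -2.32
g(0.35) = -19.68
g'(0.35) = -56.33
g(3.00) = -150.00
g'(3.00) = -35.00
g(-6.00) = 84.00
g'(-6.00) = 64.00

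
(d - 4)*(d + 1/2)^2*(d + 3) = d^4 - 51*d^2/4 - 49*d/4 - 3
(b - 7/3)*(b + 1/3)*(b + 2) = b^3 - 43*b/9 - 14/9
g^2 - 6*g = g*(g - 6)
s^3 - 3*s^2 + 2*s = s*(s - 2)*(s - 1)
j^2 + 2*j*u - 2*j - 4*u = (j - 2)*(j + 2*u)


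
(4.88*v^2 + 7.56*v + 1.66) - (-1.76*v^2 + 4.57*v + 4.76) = 6.64*v^2 + 2.99*v - 3.1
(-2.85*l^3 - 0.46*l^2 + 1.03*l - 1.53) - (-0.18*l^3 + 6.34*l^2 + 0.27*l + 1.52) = -2.67*l^3 - 6.8*l^2 + 0.76*l - 3.05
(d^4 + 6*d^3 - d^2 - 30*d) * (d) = d^5 + 6*d^4 - d^3 - 30*d^2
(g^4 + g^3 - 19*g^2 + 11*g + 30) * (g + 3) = g^5 + 4*g^4 - 16*g^3 - 46*g^2 + 63*g + 90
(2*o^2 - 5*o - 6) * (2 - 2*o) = -4*o^3 + 14*o^2 + 2*o - 12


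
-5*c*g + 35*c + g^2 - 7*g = (-5*c + g)*(g - 7)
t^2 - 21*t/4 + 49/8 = (t - 7/2)*(t - 7/4)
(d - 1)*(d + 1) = d^2 - 1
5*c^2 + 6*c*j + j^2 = (c + j)*(5*c + j)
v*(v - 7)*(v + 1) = v^3 - 6*v^2 - 7*v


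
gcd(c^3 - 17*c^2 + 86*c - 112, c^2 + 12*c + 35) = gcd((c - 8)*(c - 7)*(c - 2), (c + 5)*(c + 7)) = 1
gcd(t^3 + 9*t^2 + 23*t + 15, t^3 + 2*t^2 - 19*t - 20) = t^2 + 6*t + 5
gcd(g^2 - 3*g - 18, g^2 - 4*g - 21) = g + 3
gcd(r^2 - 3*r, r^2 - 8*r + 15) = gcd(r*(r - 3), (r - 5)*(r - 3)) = r - 3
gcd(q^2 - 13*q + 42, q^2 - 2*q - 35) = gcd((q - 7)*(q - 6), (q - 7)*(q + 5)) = q - 7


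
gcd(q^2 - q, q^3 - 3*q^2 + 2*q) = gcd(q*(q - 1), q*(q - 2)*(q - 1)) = q^2 - q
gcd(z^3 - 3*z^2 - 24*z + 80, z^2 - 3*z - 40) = z + 5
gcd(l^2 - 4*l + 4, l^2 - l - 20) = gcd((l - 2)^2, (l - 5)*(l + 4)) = 1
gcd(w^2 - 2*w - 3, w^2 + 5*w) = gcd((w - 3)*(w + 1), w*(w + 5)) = 1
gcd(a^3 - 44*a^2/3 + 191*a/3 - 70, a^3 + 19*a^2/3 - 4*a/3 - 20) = a - 5/3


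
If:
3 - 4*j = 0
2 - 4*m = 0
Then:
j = 3/4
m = 1/2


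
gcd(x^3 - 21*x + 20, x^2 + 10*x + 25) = x + 5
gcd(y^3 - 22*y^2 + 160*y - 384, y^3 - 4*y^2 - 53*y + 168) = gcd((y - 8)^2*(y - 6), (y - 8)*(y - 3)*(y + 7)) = y - 8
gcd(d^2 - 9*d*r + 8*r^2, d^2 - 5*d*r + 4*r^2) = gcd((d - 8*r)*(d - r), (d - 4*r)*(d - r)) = -d + r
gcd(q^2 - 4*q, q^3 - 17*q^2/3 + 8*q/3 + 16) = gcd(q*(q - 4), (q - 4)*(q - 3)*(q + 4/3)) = q - 4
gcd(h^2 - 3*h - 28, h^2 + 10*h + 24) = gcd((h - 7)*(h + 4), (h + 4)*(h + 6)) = h + 4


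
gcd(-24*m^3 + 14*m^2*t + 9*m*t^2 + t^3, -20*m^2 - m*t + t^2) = 4*m + t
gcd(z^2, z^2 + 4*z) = z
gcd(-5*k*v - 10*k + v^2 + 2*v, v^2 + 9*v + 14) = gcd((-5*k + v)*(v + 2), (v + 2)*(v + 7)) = v + 2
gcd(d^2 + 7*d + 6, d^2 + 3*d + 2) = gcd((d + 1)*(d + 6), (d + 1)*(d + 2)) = d + 1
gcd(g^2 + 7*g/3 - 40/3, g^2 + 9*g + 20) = g + 5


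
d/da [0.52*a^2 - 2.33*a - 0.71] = 1.04*a - 2.33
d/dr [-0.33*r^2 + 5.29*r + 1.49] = 5.29 - 0.66*r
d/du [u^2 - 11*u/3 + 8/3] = 2*u - 11/3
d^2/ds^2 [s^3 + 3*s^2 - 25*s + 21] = 6*s + 6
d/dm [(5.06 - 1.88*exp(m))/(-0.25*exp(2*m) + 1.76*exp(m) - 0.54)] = (-0.47*exp(2*m) + 2.53*exp(m) - 7.8904)*exp(m)/(0.0625*exp(4*m) - 0.88*exp(3*m) + 3.3676*exp(2*m) - 1.9008*exp(m) + 0.2916)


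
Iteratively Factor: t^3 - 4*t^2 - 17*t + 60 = (t - 5)*(t^2 + t - 12) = (t - 5)*(t - 3)*(t + 4)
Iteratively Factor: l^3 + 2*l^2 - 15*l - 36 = (l - 4)*(l^2 + 6*l + 9) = (l - 4)*(l + 3)*(l + 3)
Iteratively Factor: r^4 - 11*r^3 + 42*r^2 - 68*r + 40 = (r - 2)*(r^3 - 9*r^2 + 24*r - 20) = (r - 2)^2*(r^2 - 7*r + 10) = (r - 2)^3*(r - 5)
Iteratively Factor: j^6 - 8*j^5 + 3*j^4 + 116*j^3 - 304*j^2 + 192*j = (j - 4)*(j^5 - 4*j^4 - 13*j^3 + 64*j^2 - 48*j) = (j - 4)*(j - 1)*(j^4 - 3*j^3 - 16*j^2 + 48*j) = (j - 4)^2*(j - 1)*(j^3 + j^2 - 12*j) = (j - 4)^2*(j - 1)*(j + 4)*(j^2 - 3*j) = j*(j - 4)^2*(j - 1)*(j + 4)*(j - 3)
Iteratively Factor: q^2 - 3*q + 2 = (q - 2)*(q - 1)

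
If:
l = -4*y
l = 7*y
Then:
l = 0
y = 0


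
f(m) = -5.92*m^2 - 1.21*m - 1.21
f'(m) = -11.84*m - 1.21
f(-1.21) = -8.41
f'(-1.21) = 13.12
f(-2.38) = -31.86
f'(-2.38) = 26.97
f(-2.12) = -25.25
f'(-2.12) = 23.89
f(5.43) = -182.33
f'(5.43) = -65.50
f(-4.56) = -118.79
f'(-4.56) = 52.78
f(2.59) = -44.06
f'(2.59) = -31.88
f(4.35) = -118.49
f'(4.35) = -52.71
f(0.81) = -6.07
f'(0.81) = -10.80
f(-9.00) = -469.84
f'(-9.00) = 105.35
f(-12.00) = -839.17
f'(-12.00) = 140.87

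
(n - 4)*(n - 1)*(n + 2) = n^3 - 3*n^2 - 6*n + 8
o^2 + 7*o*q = o*(o + 7*q)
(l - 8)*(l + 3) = l^2 - 5*l - 24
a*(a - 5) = a^2 - 5*a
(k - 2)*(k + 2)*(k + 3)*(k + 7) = k^4 + 10*k^3 + 17*k^2 - 40*k - 84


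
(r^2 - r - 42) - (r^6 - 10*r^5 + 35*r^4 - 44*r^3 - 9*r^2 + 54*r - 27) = -r^6 + 10*r^5 - 35*r^4 + 44*r^3 + 10*r^2 - 55*r - 15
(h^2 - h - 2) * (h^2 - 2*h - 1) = h^4 - 3*h^3 - h^2 + 5*h + 2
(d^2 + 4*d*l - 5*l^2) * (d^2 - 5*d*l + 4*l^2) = d^4 - d^3*l - 21*d^2*l^2 + 41*d*l^3 - 20*l^4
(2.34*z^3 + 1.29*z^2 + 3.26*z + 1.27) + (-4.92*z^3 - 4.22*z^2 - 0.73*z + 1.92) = -2.58*z^3 - 2.93*z^2 + 2.53*z + 3.19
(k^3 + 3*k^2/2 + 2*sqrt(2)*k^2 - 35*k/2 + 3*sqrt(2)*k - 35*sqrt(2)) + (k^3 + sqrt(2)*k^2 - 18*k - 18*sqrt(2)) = 2*k^3 + 3*k^2/2 + 3*sqrt(2)*k^2 - 71*k/2 + 3*sqrt(2)*k - 53*sqrt(2)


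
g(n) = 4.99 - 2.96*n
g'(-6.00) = -2.96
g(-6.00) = 22.75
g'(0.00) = -2.96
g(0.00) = 4.99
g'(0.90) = -2.96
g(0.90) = 2.33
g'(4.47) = -2.96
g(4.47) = -8.24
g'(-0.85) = -2.96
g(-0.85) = 7.51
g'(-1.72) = -2.96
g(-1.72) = 10.08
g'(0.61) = -2.96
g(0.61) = 3.18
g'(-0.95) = -2.96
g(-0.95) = 7.80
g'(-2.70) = -2.96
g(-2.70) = 12.98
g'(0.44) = -2.96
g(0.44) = 3.69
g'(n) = -2.96000000000000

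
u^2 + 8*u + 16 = (u + 4)^2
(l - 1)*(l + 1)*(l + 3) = l^3 + 3*l^2 - l - 3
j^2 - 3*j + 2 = (j - 2)*(j - 1)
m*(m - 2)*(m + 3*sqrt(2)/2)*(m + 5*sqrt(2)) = m^4 - 2*m^3 + 13*sqrt(2)*m^3/2 - 13*sqrt(2)*m^2 + 15*m^2 - 30*m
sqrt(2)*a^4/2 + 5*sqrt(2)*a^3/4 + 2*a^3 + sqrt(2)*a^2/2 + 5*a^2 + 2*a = a*(a + 1/2)*(a + 2*sqrt(2))*(sqrt(2)*a/2 + sqrt(2))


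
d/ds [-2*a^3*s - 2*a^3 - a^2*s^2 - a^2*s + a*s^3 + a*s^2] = a*(-2*a^2 - 2*a*s - a + 3*s^2 + 2*s)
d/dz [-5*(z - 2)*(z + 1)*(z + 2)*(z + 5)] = -20*z^3 - 90*z^2 - 10*z + 120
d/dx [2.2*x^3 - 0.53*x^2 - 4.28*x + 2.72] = 6.6*x^2 - 1.06*x - 4.28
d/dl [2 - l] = -1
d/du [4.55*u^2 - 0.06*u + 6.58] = 9.1*u - 0.06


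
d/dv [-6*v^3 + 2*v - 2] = 2 - 18*v^2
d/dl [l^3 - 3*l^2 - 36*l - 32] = 3*l^2 - 6*l - 36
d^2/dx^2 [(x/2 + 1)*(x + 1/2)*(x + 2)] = 3*x + 9/2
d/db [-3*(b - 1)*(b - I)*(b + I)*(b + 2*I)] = -12*b^3 + b^2*(9 - 18*I) + b*(-6 + 12*I) + 3 - 6*I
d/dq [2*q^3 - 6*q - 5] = 6*q^2 - 6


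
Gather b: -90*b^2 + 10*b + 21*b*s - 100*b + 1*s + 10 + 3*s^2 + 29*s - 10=-90*b^2 + b*(21*s - 90) + 3*s^2 + 30*s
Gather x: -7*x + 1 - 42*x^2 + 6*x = -42*x^2 - x + 1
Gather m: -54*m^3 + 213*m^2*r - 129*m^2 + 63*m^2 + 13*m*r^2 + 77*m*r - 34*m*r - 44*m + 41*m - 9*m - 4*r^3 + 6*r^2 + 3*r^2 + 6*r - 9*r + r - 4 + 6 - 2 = -54*m^3 + m^2*(213*r - 66) + m*(13*r^2 + 43*r - 12) - 4*r^3 + 9*r^2 - 2*r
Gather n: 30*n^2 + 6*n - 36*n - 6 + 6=30*n^2 - 30*n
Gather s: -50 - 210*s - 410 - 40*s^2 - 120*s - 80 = -40*s^2 - 330*s - 540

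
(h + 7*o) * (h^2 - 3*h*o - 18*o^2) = h^3 + 4*h^2*o - 39*h*o^2 - 126*o^3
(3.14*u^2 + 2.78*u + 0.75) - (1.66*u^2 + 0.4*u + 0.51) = 1.48*u^2 + 2.38*u + 0.24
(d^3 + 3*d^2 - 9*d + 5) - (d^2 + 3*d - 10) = d^3 + 2*d^2 - 12*d + 15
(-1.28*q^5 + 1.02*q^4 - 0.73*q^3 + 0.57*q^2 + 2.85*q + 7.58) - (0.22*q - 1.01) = -1.28*q^5 + 1.02*q^4 - 0.73*q^3 + 0.57*q^2 + 2.63*q + 8.59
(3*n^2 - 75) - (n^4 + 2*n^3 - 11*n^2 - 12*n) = -n^4 - 2*n^3 + 14*n^2 + 12*n - 75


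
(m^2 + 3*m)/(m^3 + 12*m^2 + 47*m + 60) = m/(m^2 + 9*m + 20)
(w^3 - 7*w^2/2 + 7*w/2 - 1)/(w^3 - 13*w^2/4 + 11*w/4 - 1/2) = 2*(2*w - 1)/(4*w - 1)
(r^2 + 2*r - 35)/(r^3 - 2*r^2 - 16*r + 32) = (r^2 + 2*r - 35)/(r^3 - 2*r^2 - 16*r + 32)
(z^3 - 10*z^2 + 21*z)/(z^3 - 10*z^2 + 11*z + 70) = z*(z - 3)/(z^2 - 3*z - 10)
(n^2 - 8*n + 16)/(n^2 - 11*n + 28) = (n - 4)/(n - 7)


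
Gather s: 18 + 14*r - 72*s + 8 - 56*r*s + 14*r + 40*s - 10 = 28*r + s*(-56*r - 32) + 16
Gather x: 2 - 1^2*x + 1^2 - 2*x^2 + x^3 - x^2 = x^3 - 3*x^2 - x + 3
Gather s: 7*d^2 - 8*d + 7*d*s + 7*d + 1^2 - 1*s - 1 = 7*d^2 - d + s*(7*d - 1)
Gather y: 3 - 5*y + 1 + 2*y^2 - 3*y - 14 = 2*y^2 - 8*y - 10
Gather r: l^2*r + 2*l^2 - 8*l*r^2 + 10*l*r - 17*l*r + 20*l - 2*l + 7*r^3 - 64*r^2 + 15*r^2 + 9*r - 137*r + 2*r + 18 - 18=2*l^2 + 18*l + 7*r^3 + r^2*(-8*l - 49) + r*(l^2 - 7*l - 126)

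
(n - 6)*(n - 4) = n^2 - 10*n + 24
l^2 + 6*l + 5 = (l + 1)*(l + 5)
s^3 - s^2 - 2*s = s*(s - 2)*(s + 1)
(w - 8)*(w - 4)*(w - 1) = w^3 - 13*w^2 + 44*w - 32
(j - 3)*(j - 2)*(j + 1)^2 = j^4 - 3*j^3 - 3*j^2 + 7*j + 6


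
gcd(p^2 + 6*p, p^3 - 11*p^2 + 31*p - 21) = 1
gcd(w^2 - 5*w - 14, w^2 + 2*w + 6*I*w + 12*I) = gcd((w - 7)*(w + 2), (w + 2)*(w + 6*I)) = w + 2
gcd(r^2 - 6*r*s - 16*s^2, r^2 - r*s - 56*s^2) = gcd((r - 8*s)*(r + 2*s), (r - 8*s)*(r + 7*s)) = r - 8*s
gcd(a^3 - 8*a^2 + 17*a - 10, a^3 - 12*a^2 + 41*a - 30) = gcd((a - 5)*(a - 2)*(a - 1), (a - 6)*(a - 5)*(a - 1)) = a^2 - 6*a + 5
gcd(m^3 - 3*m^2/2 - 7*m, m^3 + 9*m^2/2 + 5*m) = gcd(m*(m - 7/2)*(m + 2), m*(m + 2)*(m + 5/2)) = m^2 + 2*m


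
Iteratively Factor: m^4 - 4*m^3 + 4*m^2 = (m)*(m^3 - 4*m^2 + 4*m) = m*(m - 2)*(m^2 - 2*m) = m^2*(m - 2)*(m - 2)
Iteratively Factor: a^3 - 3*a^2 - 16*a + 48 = (a + 4)*(a^2 - 7*a + 12) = (a - 4)*(a + 4)*(a - 3)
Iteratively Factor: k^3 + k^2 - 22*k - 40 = (k - 5)*(k^2 + 6*k + 8) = (k - 5)*(k + 2)*(k + 4)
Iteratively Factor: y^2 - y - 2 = (y - 2)*(y + 1)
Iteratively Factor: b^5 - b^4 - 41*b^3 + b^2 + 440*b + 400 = (b - 5)*(b^4 + 4*b^3 - 21*b^2 - 104*b - 80) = (b - 5)*(b + 1)*(b^3 + 3*b^2 - 24*b - 80) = (b - 5)^2*(b + 1)*(b^2 + 8*b + 16) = (b - 5)^2*(b + 1)*(b + 4)*(b + 4)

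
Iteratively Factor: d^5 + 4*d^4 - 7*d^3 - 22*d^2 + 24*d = (d + 4)*(d^4 - 7*d^2 + 6*d) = d*(d + 4)*(d^3 - 7*d + 6) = d*(d + 3)*(d + 4)*(d^2 - 3*d + 2) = d*(d - 1)*(d + 3)*(d + 4)*(d - 2)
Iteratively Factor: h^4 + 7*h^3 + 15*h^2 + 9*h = (h + 1)*(h^3 + 6*h^2 + 9*h) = (h + 1)*(h + 3)*(h^2 + 3*h) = h*(h + 1)*(h + 3)*(h + 3)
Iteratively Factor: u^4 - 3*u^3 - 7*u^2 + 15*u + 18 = (u + 1)*(u^3 - 4*u^2 - 3*u + 18) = (u - 3)*(u + 1)*(u^2 - u - 6) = (u - 3)*(u + 1)*(u + 2)*(u - 3)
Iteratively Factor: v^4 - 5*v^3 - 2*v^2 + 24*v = (v)*(v^3 - 5*v^2 - 2*v + 24) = v*(v - 3)*(v^2 - 2*v - 8) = v*(v - 3)*(v + 2)*(v - 4)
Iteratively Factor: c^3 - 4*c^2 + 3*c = (c - 3)*(c^2 - c) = c*(c - 3)*(c - 1)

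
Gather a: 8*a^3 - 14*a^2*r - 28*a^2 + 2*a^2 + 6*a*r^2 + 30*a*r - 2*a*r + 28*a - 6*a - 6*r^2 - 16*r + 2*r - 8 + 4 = 8*a^3 + a^2*(-14*r - 26) + a*(6*r^2 + 28*r + 22) - 6*r^2 - 14*r - 4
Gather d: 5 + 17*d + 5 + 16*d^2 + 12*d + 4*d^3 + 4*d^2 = 4*d^3 + 20*d^2 + 29*d + 10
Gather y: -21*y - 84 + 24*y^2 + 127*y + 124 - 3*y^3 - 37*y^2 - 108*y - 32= -3*y^3 - 13*y^2 - 2*y + 8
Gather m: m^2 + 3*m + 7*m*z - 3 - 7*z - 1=m^2 + m*(7*z + 3) - 7*z - 4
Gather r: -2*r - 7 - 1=-2*r - 8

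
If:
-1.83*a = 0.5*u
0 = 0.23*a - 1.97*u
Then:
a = 0.00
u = 0.00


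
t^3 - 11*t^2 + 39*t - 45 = (t - 5)*(t - 3)^2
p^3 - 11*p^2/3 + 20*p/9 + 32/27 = (p - 8/3)*(p - 4/3)*(p + 1/3)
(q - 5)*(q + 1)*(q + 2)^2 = q^4 - 17*q^2 - 36*q - 20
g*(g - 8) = g^2 - 8*g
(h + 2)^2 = h^2 + 4*h + 4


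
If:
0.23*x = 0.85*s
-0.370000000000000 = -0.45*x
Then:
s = 0.22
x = 0.82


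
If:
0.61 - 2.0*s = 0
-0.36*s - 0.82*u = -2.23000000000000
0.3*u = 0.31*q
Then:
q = 2.50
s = 0.30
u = 2.59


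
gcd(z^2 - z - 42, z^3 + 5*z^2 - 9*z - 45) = 1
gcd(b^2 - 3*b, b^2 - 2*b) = b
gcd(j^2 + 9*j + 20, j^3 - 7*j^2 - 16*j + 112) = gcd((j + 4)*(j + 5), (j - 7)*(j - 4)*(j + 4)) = j + 4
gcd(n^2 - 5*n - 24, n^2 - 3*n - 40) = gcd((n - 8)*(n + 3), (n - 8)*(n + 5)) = n - 8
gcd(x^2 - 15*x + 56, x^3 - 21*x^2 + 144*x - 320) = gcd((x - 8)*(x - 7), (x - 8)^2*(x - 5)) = x - 8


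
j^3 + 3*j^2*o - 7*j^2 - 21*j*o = j*(j - 7)*(j + 3*o)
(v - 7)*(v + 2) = v^2 - 5*v - 14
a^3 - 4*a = a*(a - 2)*(a + 2)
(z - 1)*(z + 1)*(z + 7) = z^3 + 7*z^2 - z - 7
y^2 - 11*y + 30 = (y - 6)*(y - 5)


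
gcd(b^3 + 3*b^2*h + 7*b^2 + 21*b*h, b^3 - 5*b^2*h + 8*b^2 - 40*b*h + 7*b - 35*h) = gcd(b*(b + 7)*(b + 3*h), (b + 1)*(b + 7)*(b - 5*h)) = b + 7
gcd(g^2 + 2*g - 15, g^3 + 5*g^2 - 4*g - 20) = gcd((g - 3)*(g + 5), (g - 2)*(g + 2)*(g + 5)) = g + 5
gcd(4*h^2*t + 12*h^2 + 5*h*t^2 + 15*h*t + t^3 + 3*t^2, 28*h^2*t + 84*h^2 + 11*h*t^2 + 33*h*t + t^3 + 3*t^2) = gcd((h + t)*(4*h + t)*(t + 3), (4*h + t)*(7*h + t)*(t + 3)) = 4*h*t + 12*h + t^2 + 3*t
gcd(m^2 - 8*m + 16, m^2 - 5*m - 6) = 1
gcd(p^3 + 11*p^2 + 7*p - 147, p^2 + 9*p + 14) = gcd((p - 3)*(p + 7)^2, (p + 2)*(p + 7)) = p + 7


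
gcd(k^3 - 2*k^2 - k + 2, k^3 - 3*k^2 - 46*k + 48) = k - 1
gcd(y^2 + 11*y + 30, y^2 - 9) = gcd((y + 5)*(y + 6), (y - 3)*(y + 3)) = 1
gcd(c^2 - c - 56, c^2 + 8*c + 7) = c + 7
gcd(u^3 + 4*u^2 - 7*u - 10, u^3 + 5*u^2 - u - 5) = u^2 + 6*u + 5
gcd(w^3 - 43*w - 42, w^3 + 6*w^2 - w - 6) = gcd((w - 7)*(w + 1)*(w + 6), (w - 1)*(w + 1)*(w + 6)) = w^2 + 7*w + 6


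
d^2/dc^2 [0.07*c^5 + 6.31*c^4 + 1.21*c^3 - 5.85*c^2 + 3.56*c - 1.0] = 1.4*c^3 + 75.72*c^2 + 7.26*c - 11.7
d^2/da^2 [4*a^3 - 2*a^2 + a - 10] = 24*a - 4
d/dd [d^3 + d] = 3*d^2 + 1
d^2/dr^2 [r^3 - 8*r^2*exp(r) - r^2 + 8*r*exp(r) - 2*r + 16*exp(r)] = -8*r^2*exp(r) - 24*r*exp(r) + 6*r + 16*exp(r) - 2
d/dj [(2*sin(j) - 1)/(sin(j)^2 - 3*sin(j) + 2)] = (2*sin(j) + cos(2*j))*cos(j)/((sin(j) - 2)^2*(sin(j) - 1)^2)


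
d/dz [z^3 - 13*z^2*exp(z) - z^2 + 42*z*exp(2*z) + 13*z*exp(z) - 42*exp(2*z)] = -13*z^2*exp(z) + 3*z^2 + 84*z*exp(2*z) - 13*z*exp(z) - 2*z - 42*exp(2*z) + 13*exp(z)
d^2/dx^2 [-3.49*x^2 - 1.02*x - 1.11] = -6.98000000000000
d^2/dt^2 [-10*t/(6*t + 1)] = 120/(6*t + 1)^3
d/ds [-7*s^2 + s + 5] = 1 - 14*s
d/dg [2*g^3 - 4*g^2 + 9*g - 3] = 6*g^2 - 8*g + 9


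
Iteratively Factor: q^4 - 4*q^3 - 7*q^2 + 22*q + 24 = (q - 3)*(q^3 - q^2 - 10*q - 8) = (q - 3)*(q + 2)*(q^2 - 3*q - 4) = (q - 3)*(q + 1)*(q + 2)*(q - 4)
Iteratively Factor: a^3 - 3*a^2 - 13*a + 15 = (a - 1)*(a^2 - 2*a - 15) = (a - 1)*(a + 3)*(a - 5)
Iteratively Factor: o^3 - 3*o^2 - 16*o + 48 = (o - 4)*(o^2 + o - 12) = (o - 4)*(o - 3)*(o + 4)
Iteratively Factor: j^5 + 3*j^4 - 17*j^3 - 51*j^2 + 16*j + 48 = (j + 1)*(j^4 + 2*j^3 - 19*j^2 - 32*j + 48) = (j - 4)*(j + 1)*(j^3 + 6*j^2 + 5*j - 12) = (j - 4)*(j - 1)*(j + 1)*(j^2 + 7*j + 12) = (j - 4)*(j - 1)*(j + 1)*(j + 4)*(j + 3)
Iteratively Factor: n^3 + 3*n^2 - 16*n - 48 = (n + 3)*(n^2 - 16) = (n + 3)*(n + 4)*(n - 4)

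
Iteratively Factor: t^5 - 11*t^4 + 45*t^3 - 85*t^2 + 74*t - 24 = (t - 4)*(t^4 - 7*t^3 + 17*t^2 - 17*t + 6) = (t - 4)*(t - 1)*(t^3 - 6*t^2 + 11*t - 6) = (t - 4)*(t - 2)*(t - 1)*(t^2 - 4*t + 3) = (t - 4)*(t - 3)*(t - 2)*(t - 1)*(t - 1)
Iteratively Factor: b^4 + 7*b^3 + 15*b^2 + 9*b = (b + 1)*(b^3 + 6*b^2 + 9*b) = b*(b + 1)*(b^2 + 6*b + 9) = b*(b + 1)*(b + 3)*(b + 3)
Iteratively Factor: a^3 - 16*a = (a - 4)*(a^2 + 4*a) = (a - 4)*(a + 4)*(a)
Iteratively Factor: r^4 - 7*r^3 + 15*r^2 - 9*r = (r - 3)*(r^3 - 4*r^2 + 3*r) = (r - 3)*(r - 1)*(r^2 - 3*r) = (r - 3)^2*(r - 1)*(r)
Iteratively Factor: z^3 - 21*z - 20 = (z + 1)*(z^2 - z - 20) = (z + 1)*(z + 4)*(z - 5)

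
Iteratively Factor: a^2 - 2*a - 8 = (a - 4)*(a + 2)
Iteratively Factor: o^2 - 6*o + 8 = (o - 2)*(o - 4)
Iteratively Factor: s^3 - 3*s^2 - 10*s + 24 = (s - 2)*(s^2 - s - 12) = (s - 2)*(s + 3)*(s - 4)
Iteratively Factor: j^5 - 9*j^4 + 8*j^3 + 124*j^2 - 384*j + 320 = (j - 5)*(j^4 - 4*j^3 - 12*j^2 + 64*j - 64) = (j - 5)*(j - 2)*(j^3 - 2*j^2 - 16*j + 32) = (j - 5)*(j - 4)*(j - 2)*(j^2 + 2*j - 8) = (j - 5)*(j - 4)*(j - 2)^2*(j + 4)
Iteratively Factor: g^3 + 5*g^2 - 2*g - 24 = (g + 4)*(g^2 + g - 6) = (g - 2)*(g + 4)*(g + 3)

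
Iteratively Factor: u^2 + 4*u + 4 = (u + 2)*(u + 2)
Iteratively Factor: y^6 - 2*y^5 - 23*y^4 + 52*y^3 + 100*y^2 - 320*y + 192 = (y - 1)*(y^5 - y^4 - 24*y^3 + 28*y^2 + 128*y - 192) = (y - 4)*(y - 1)*(y^4 + 3*y^3 - 12*y^2 - 20*y + 48) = (y - 4)*(y - 1)*(y + 4)*(y^3 - y^2 - 8*y + 12) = (y - 4)*(y - 1)*(y + 3)*(y + 4)*(y^2 - 4*y + 4) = (y - 4)*(y - 2)*(y - 1)*(y + 3)*(y + 4)*(y - 2)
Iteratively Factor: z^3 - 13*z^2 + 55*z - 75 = (z - 5)*(z^2 - 8*z + 15) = (z - 5)^2*(z - 3)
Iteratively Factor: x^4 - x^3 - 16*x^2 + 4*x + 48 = (x - 4)*(x^3 + 3*x^2 - 4*x - 12) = (x - 4)*(x - 2)*(x^2 + 5*x + 6) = (x - 4)*(x - 2)*(x + 3)*(x + 2)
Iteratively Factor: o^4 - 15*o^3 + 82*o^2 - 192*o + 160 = (o - 5)*(o^3 - 10*o^2 + 32*o - 32) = (o - 5)*(o - 2)*(o^2 - 8*o + 16) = (o - 5)*(o - 4)*(o - 2)*(o - 4)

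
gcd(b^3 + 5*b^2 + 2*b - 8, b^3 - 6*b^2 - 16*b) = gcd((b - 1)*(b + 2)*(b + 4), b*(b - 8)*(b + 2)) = b + 2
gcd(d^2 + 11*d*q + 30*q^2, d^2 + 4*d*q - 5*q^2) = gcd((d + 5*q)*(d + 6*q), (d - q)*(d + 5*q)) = d + 5*q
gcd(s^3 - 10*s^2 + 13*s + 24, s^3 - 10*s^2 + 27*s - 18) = s - 3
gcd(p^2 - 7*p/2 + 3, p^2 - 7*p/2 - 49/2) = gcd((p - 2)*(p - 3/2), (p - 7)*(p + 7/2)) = 1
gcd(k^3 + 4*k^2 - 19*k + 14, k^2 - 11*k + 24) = 1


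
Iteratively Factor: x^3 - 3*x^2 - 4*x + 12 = (x - 3)*(x^2 - 4) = (x - 3)*(x + 2)*(x - 2)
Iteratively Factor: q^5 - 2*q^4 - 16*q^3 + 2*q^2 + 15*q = (q - 5)*(q^4 + 3*q^3 - q^2 - 3*q) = (q - 5)*(q - 1)*(q^3 + 4*q^2 + 3*q) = (q - 5)*(q - 1)*(q + 1)*(q^2 + 3*q) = q*(q - 5)*(q - 1)*(q + 1)*(q + 3)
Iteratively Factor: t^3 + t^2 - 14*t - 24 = (t + 2)*(t^2 - t - 12) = (t + 2)*(t + 3)*(t - 4)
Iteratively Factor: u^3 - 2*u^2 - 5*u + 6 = (u + 2)*(u^2 - 4*u + 3) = (u - 1)*(u + 2)*(u - 3)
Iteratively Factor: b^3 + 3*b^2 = (b)*(b^2 + 3*b) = b^2*(b + 3)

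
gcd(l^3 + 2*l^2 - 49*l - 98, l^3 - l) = 1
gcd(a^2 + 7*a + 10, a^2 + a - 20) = a + 5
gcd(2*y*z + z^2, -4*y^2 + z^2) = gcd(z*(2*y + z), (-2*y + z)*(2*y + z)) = 2*y + z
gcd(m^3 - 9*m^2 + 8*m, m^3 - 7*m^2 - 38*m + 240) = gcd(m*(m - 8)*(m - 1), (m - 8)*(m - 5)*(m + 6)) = m - 8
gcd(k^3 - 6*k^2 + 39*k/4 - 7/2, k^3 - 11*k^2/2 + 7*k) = k^2 - 11*k/2 + 7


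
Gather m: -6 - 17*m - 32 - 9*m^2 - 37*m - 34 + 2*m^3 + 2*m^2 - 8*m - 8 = 2*m^3 - 7*m^2 - 62*m - 80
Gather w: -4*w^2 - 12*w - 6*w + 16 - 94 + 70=-4*w^2 - 18*w - 8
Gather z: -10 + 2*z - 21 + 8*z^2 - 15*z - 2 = 8*z^2 - 13*z - 33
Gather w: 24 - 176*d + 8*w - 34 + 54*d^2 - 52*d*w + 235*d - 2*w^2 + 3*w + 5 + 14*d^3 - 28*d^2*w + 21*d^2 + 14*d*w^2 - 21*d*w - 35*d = 14*d^3 + 75*d^2 + 24*d + w^2*(14*d - 2) + w*(-28*d^2 - 73*d + 11) - 5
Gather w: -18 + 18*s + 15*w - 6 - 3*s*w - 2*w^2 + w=18*s - 2*w^2 + w*(16 - 3*s) - 24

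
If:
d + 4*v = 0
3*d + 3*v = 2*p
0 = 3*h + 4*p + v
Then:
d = -4*v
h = 17*v/3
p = -9*v/2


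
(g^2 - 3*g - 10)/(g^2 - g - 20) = (g + 2)/(g + 4)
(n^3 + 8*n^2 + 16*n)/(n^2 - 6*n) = (n^2 + 8*n + 16)/(n - 6)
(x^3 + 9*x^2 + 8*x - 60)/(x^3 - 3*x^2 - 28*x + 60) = (x + 6)/(x - 6)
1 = 1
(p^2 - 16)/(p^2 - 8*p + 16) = (p + 4)/(p - 4)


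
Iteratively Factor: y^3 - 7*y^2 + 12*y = (y - 3)*(y^2 - 4*y) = (y - 4)*(y - 3)*(y)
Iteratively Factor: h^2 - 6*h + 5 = (h - 5)*(h - 1)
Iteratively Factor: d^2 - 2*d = (d)*(d - 2)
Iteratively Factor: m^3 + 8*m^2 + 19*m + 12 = (m + 4)*(m^2 + 4*m + 3) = (m + 3)*(m + 4)*(m + 1)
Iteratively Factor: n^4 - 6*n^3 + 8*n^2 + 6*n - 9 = (n + 1)*(n^3 - 7*n^2 + 15*n - 9) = (n - 3)*(n + 1)*(n^2 - 4*n + 3) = (n - 3)*(n - 1)*(n + 1)*(n - 3)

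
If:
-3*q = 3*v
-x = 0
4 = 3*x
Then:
No Solution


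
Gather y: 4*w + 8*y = 4*w + 8*y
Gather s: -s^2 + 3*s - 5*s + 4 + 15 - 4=-s^2 - 2*s + 15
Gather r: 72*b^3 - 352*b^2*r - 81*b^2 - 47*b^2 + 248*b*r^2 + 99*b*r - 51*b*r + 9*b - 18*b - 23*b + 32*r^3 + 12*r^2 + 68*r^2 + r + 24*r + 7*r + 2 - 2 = 72*b^3 - 128*b^2 - 32*b + 32*r^3 + r^2*(248*b + 80) + r*(-352*b^2 + 48*b + 32)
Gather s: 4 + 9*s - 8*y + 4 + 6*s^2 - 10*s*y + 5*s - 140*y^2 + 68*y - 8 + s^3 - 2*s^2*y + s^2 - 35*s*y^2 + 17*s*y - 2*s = s^3 + s^2*(7 - 2*y) + s*(-35*y^2 + 7*y + 12) - 140*y^2 + 60*y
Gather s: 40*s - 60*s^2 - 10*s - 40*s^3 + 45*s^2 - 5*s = -40*s^3 - 15*s^2 + 25*s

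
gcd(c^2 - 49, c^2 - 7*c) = c - 7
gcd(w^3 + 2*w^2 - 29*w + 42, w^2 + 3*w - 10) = w - 2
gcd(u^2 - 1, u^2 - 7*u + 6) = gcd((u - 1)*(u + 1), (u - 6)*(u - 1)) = u - 1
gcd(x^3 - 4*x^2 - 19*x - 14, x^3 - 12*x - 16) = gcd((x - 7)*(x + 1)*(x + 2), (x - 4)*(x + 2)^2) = x + 2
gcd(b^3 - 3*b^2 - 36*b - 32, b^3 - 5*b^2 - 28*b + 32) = b^2 - 4*b - 32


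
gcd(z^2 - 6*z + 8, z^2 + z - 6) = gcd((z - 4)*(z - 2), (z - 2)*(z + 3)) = z - 2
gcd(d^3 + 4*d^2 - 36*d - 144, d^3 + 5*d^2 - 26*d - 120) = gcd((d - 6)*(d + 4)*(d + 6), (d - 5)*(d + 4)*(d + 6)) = d^2 + 10*d + 24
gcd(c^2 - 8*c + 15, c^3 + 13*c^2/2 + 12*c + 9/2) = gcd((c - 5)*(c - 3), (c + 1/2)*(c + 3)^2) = 1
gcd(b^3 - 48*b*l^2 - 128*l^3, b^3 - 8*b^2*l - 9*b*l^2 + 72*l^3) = b - 8*l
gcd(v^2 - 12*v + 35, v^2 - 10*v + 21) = v - 7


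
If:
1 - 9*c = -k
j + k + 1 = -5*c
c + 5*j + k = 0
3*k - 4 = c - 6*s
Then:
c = -1/60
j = 7/30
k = -23/20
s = 223/180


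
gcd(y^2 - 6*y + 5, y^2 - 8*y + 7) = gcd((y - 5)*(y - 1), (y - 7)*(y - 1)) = y - 1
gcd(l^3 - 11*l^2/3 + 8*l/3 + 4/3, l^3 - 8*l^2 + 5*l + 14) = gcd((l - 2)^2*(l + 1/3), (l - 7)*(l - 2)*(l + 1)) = l - 2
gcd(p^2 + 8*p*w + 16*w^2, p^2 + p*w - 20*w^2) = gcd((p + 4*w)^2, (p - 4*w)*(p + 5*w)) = 1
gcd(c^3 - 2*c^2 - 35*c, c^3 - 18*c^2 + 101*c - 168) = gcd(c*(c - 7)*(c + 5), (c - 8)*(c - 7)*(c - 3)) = c - 7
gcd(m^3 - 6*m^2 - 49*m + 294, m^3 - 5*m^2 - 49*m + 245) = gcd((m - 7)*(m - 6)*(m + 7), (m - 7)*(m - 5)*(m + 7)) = m^2 - 49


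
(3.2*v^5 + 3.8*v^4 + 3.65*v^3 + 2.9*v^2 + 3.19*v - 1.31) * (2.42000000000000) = 7.744*v^5 + 9.196*v^4 + 8.833*v^3 + 7.018*v^2 + 7.7198*v - 3.1702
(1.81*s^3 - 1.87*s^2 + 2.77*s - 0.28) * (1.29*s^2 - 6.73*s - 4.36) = 2.3349*s^5 - 14.5936*s^4 + 8.2668*s^3 - 10.8501*s^2 - 10.1928*s + 1.2208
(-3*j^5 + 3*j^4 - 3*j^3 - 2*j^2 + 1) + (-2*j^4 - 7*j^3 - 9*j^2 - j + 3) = -3*j^5 + j^4 - 10*j^3 - 11*j^2 - j + 4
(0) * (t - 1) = 0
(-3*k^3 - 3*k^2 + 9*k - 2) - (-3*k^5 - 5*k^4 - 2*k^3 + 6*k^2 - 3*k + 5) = 3*k^5 + 5*k^4 - k^3 - 9*k^2 + 12*k - 7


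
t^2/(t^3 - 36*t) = t/(t^2 - 36)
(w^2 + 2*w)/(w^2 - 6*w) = (w + 2)/(w - 6)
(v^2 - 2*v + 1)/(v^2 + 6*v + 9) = (v^2 - 2*v + 1)/(v^2 + 6*v + 9)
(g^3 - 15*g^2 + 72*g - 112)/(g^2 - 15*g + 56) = (g^2 - 8*g + 16)/(g - 8)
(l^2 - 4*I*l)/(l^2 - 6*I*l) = (l - 4*I)/(l - 6*I)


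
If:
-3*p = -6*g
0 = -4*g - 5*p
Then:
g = 0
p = 0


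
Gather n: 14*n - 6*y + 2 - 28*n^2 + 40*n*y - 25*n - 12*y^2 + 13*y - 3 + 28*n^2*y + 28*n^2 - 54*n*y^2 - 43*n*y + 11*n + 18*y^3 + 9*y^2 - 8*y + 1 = 28*n^2*y + n*(-54*y^2 - 3*y) + 18*y^3 - 3*y^2 - y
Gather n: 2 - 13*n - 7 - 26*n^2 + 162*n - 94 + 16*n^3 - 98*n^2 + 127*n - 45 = 16*n^3 - 124*n^2 + 276*n - 144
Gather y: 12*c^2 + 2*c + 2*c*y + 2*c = 12*c^2 + 2*c*y + 4*c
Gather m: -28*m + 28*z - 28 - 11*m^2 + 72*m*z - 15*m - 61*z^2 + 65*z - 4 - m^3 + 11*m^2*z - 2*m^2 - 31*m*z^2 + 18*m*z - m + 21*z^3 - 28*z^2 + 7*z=-m^3 + m^2*(11*z - 13) + m*(-31*z^2 + 90*z - 44) + 21*z^3 - 89*z^2 + 100*z - 32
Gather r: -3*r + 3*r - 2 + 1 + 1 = 0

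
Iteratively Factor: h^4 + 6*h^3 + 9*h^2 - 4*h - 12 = (h + 2)*(h^3 + 4*h^2 + h - 6) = (h - 1)*(h + 2)*(h^2 + 5*h + 6) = (h - 1)*(h + 2)^2*(h + 3)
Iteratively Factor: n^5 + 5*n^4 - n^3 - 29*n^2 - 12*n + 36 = (n - 1)*(n^4 + 6*n^3 + 5*n^2 - 24*n - 36) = (n - 2)*(n - 1)*(n^3 + 8*n^2 + 21*n + 18) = (n - 2)*(n - 1)*(n + 3)*(n^2 + 5*n + 6) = (n - 2)*(n - 1)*(n + 3)^2*(n + 2)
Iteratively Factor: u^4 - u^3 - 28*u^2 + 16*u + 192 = (u - 4)*(u^3 + 3*u^2 - 16*u - 48) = (u - 4)^2*(u^2 + 7*u + 12) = (u - 4)^2*(u + 4)*(u + 3)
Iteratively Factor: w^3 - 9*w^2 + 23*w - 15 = (w - 1)*(w^2 - 8*w + 15) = (w - 5)*(w - 1)*(w - 3)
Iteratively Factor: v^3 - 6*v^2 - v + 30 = (v - 5)*(v^2 - v - 6) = (v - 5)*(v - 3)*(v + 2)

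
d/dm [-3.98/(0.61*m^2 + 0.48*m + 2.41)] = (4.8556*m + 1.9104)/(0.61*m^2 + 0.48*m + 2.41)^2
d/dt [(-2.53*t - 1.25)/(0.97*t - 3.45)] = (9.64277*t - 34.29645)/(0.97*t - 3.45)^3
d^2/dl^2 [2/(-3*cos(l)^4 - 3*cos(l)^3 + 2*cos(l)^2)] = 2*((3*cos(l)^2 + 3*cos(l) - 2)*(-48*(1 - cos(2*l))^2 - 9*cos(l) - 104*cos(2*l) - 27*cos(3*l) + 72)/4 - 2*(12*cos(l)^2 + 9*cos(l) - 4)^2*sin(l)^2)/((3*cos(l)^2 + 3*cos(l) - 2)^3*cos(l)^4)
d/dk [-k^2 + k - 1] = 1 - 2*k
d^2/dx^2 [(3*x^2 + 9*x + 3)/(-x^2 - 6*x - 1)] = 18*(x^3 - 3*x - 6)/(x^6 + 18*x^5 + 111*x^4 + 252*x^3 + 111*x^2 + 18*x + 1)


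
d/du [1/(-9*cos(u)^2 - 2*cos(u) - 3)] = -2*(9*cos(u) + 1)*sin(u)/(9*cos(u)^2 + 2*cos(u) + 3)^2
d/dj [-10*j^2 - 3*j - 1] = -20*j - 3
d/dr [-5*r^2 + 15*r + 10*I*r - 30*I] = -10*r + 15 + 10*I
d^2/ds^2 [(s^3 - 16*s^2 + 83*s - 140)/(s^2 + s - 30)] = 260/(s^3 + 18*s^2 + 108*s + 216)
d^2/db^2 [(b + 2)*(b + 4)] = 2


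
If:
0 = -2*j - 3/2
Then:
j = -3/4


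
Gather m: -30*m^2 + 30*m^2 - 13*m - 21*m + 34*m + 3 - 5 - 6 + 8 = 0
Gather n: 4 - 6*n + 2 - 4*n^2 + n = -4*n^2 - 5*n + 6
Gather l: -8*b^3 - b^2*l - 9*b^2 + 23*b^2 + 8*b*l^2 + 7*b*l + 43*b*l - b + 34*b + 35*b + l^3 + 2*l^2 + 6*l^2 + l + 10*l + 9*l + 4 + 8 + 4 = -8*b^3 + 14*b^2 + 68*b + l^3 + l^2*(8*b + 8) + l*(-b^2 + 50*b + 20) + 16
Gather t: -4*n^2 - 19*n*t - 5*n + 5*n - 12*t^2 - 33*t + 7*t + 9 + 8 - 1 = -4*n^2 - 12*t^2 + t*(-19*n - 26) + 16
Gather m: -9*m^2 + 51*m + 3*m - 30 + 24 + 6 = -9*m^2 + 54*m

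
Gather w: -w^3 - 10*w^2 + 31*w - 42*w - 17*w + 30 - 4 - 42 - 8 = -w^3 - 10*w^2 - 28*w - 24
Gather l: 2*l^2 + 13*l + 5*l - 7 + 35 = 2*l^2 + 18*l + 28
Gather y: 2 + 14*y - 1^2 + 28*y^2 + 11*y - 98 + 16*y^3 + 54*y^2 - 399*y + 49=16*y^3 + 82*y^2 - 374*y - 48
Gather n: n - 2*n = -n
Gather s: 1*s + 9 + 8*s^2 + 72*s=8*s^2 + 73*s + 9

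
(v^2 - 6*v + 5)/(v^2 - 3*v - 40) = (-v^2 + 6*v - 5)/(-v^2 + 3*v + 40)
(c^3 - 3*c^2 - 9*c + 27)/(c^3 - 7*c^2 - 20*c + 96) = (c^2 - 9)/(c^2 - 4*c - 32)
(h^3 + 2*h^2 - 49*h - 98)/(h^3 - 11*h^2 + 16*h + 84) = (h + 7)/(h - 6)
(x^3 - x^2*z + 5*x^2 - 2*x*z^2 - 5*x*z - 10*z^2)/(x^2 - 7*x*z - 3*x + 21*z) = (x^3 - x^2*z + 5*x^2 - 2*x*z^2 - 5*x*z - 10*z^2)/(x^2 - 7*x*z - 3*x + 21*z)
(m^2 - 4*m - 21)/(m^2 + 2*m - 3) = (m - 7)/(m - 1)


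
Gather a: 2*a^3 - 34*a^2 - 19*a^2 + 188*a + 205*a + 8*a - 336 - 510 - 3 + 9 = 2*a^3 - 53*a^2 + 401*a - 840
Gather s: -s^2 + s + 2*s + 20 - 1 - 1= -s^2 + 3*s + 18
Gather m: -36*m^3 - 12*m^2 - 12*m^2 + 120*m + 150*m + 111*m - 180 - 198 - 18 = -36*m^3 - 24*m^2 + 381*m - 396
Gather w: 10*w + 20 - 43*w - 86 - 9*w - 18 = -42*w - 84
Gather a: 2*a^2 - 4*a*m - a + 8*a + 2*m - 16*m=2*a^2 + a*(7 - 4*m) - 14*m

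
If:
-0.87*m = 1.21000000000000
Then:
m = -1.39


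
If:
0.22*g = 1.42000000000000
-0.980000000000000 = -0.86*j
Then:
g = 6.45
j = 1.14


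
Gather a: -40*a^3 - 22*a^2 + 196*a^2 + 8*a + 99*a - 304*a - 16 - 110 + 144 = -40*a^3 + 174*a^2 - 197*a + 18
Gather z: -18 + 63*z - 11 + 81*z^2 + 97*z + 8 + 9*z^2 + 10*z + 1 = 90*z^2 + 170*z - 20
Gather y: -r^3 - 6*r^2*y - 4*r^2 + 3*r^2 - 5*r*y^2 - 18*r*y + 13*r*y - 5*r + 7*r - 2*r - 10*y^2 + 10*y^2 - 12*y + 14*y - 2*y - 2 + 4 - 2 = -r^3 - r^2 - 5*r*y^2 + y*(-6*r^2 - 5*r)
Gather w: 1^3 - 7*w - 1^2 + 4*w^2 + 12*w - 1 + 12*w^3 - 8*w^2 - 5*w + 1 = 12*w^3 - 4*w^2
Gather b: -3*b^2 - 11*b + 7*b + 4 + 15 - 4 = -3*b^2 - 4*b + 15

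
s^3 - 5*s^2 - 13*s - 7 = (s - 7)*(s + 1)^2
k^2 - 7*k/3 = k*(k - 7/3)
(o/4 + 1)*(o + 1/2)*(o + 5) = o^3/4 + 19*o^2/8 + 49*o/8 + 5/2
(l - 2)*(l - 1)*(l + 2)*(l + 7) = l^4 + 6*l^3 - 11*l^2 - 24*l + 28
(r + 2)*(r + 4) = r^2 + 6*r + 8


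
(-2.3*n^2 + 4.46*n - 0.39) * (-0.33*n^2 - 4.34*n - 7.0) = 0.759*n^4 + 8.5102*n^3 - 3.1277*n^2 - 29.5274*n + 2.73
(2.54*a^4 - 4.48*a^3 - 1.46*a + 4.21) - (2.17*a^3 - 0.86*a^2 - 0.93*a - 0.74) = 2.54*a^4 - 6.65*a^3 + 0.86*a^2 - 0.53*a + 4.95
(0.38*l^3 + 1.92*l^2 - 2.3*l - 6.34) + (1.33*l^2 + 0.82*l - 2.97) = 0.38*l^3 + 3.25*l^2 - 1.48*l - 9.31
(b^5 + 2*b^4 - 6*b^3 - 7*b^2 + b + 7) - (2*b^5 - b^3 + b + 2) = -b^5 + 2*b^4 - 5*b^3 - 7*b^2 + 5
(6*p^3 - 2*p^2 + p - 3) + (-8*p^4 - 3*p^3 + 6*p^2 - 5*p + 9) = -8*p^4 + 3*p^3 + 4*p^2 - 4*p + 6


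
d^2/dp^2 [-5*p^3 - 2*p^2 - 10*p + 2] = -30*p - 4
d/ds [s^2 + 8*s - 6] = 2*s + 8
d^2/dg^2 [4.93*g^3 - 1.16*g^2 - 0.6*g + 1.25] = 29.58*g - 2.32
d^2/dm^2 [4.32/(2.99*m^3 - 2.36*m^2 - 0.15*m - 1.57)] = ((20.3904 - 77.5008*m)*(-2.99*m^3 + 2.36*m^2 + 0.15*m + 1.57) - 4.32*(-17.94*m^2 + 9.44*m + 0.3)*(-8.97*m^2 + 4.72*m + 0.15))/(-2.99*m^3 + 2.36*m^2 + 0.15*m + 1.57)^3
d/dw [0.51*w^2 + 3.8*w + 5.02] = 1.02*w + 3.8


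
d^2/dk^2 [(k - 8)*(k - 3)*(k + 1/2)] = 6*k - 21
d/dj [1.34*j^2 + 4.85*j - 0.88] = 2.68*j + 4.85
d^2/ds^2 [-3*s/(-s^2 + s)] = 6/(s^3 - 3*s^2 + 3*s - 1)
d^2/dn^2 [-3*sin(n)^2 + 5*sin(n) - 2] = -5*sin(n) - 6*cos(2*n)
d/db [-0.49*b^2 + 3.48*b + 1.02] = 3.48 - 0.98*b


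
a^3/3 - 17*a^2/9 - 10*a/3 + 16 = (a/3 + 1)*(a - 6)*(a - 8/3)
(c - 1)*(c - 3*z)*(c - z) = c^3 - 4*c^2*z - c^2 + 3*c*z^2 + 4*c*z - 3*z^2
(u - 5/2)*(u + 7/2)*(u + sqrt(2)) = u^3 + u^2 + sqrt(2)*u^2 - 35*u/4 + sqrt(2)*u - 35*sqrt(2)/4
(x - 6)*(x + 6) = x^2 - 36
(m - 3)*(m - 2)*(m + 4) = m^3 - m^2 - 14*m + 24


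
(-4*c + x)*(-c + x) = 4*c^2 - 5*c*x + x^2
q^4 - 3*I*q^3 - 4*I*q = q*(q - 2*I)^2*(q + I)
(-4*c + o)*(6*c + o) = -24*c^2 + 2*c*o + o^2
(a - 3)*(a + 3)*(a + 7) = a^3 + 7*a^2 - 9*a - 63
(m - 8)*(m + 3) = m^2 - 5*m - 24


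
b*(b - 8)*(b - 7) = b^3 - 15*b^2 + 56*b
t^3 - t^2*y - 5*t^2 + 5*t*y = t*(t - 5)*(t - y)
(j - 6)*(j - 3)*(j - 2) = j^3 - 11*j^2 + 36*j - 36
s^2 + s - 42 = (s - 6)*(s + 7)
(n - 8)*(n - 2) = n^2 - 10*n + 16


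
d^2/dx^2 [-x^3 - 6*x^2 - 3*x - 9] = -6*x - 12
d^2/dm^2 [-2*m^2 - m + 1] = -4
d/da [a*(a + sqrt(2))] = 2*a + sqrt(2)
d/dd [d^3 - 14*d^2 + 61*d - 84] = 3*d^2 - 28*d + 61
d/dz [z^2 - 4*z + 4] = 2*z - 4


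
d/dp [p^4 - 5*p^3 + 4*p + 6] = 4*p^3 - 15*p^2 + 4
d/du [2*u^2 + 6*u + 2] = 4*u + 6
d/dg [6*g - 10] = 6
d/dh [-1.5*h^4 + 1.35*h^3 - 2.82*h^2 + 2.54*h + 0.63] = -6.0*h^3 + 4.05*h^2 - 5.64*h + 2.54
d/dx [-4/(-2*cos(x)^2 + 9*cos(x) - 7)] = 4*(4*cos(x) - 9)*sin(x)/(-9*cos(x) + cos(2*x) + 8)^2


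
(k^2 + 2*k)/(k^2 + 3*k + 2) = k/(k + 1)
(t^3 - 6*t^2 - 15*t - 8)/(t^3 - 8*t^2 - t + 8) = (t + 1)/(t - 1)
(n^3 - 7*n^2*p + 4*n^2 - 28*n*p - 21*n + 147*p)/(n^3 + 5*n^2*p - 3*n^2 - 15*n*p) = (n^2 - 7*n*p + 7*n - 49*p)/(n*(n + 5*p))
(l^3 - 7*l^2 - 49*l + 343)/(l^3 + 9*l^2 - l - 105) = (l^2 - 14*l + 49)/(l^2 + 2*l - 15)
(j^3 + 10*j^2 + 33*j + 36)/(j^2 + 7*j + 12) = j + 3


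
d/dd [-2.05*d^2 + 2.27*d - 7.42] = 2.27 - 4.1*d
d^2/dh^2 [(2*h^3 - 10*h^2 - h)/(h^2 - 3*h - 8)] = 2*(3*h^3 - 96*h^2 + 360*h - 616)/(h^6 - 9*h^5 + 3*h^4 + 117*h^3 - 24*h^2 - 576*h - 512)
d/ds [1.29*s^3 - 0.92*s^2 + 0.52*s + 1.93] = 3.87*s^2 - 1.84*s + 0.52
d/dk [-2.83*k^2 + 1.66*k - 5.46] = 1.66 - 5.66*k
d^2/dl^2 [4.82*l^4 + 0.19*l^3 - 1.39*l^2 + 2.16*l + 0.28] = 57.84*l^2 + 1.14*l - 2.78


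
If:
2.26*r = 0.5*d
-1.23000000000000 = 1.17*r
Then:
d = -4.75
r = -1.05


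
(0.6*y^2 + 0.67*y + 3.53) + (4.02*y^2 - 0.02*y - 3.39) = 4.62*y^2 + 0.65*y + 0.14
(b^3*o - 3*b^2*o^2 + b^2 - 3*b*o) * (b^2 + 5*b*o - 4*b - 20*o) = b^5*o + 2*b^4*o^2 - 4*b^4*o + b^4 - 15*b^3*o^3 - 8*b^3*o^2 + 2*b^3*o - 4*b^3 + 60*b^2*o^3 - 15*b^2*o^2 - 8*b^2*o + 60*b*o^2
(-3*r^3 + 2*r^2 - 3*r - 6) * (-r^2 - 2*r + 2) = 3*r^5 + 4*r^4 - 7*r^3 + 16*r^2 + 6*r - 12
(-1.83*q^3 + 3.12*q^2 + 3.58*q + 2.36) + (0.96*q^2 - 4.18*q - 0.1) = -1.83*q^3 + 4.08*q^2 - 0.6*q + 2.26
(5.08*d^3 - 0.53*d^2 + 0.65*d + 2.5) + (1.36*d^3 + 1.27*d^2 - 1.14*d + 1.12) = 6.44*d^3 + 0.74*d^2 - 0.49*d + 3.62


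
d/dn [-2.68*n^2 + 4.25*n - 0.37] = 4.25 - 5.36*n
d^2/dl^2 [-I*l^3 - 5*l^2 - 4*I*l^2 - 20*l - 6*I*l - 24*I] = -6*I*l - 10 - 8*I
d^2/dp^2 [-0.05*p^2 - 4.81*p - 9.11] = -0.100000000000000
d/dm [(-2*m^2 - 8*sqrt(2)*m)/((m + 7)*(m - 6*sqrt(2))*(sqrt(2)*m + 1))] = 2*(sqrt(2)*m^4 + 16*m^3 - 38*sqrt(2)*m^2 + 133*m^2 + 84*sqrt(2)*m + 336)/(2*m^6 - 22*sqrt(2)*m^5 + 28*m^5 - 308*sqrt(2)*m^4 + 195*m^4 - 946*sqrt(2)*m^3 + 1358*m^3 + 1848*sqrt(2)*m^2 + 4825*m^2 + 1008*m + 6468*sqrt(2)*m + 3528)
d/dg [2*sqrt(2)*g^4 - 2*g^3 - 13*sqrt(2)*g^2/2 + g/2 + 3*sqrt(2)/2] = 8*sqrt(2)*g^3 - 6*g^2 - 13*sqrt(2)*g + 1/2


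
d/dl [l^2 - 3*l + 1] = 2*l - 3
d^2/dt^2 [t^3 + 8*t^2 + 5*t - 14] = 6*t + 16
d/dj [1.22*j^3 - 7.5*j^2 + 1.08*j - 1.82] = 3.66*j^2 - 15.0*j + 1.08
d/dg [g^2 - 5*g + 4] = 2*g - 5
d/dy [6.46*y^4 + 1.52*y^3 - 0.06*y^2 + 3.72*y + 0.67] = 25.84*y^3 + 4.56*y^2 - 0.12*y + 3.72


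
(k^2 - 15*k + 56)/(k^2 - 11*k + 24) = (k - 7)/(k - 3)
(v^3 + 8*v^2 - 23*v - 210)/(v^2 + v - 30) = v + 7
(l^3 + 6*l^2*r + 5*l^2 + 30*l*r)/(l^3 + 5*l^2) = (l + 6*r)/l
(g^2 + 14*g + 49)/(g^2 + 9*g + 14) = (g + 7)/(g + 2)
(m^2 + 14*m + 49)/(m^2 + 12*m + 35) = (m + 7)/(m + 5)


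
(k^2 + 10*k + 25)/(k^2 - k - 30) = (k + 5)/(k - 6)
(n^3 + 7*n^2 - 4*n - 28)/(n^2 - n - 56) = (n^2 - 4)/(n - 8)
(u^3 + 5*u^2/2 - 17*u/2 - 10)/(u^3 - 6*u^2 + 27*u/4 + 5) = 2*(u^2 + 5*u + 4)/(2*u^2 - 7*u - 4)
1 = 1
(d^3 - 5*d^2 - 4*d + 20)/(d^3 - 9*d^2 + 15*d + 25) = (d^2 - 4)/(d^2 - 4*d - 5)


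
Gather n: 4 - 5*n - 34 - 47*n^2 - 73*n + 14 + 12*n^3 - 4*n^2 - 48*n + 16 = 12*n^3 - 51*n^2 - 126*n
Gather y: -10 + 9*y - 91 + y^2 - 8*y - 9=y^2 + y - 110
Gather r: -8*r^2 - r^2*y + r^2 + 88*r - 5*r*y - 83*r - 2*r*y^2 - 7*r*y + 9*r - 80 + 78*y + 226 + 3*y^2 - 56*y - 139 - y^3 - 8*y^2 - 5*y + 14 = r^2*(-y - 7) + r*(-2*y^2 - 12*y + 14) - y^3 - 5*y^2 + 17*y + 21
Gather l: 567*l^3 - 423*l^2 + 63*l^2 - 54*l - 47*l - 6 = 567*l^3 - 360*l^2 - 101*l - 6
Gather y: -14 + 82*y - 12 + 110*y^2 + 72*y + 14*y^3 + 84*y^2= 14*y^3 + 194*y^2 + 154*y - 26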